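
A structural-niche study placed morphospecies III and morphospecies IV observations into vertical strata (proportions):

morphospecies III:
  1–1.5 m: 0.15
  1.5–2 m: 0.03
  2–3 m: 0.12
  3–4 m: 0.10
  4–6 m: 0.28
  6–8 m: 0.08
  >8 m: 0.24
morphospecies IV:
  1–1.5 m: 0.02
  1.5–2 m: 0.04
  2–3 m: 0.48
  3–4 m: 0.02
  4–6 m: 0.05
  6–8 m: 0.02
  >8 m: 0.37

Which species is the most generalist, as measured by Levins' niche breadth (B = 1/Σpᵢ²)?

Σp_IIIᵢ² = 0.15² + 0.03² + 0.12² + 0.10² + 0.28² + 0.08² + 0.24² = 0.0225 + 0.0009 + 0.0144 + 0.0100 + 0.0784 + 0.0064 + 0.0576 = 0.1902
B_III = 1 / 0.1902 = 5.2576
Σp_IVᵢ² = 0.02² + 0.04² + 0.48² + 0.02² + 0.05² + 0.02² + 0.37² = 0.0004 + 0.0016 + 0.2304 + 0.0004 + 0.0025 + 0.0004 + 0.1369 = 0.3726
B_IV = 1 / 0.3726 = 2.6838
Highest B → broadest niche (most generalist): morphospecies III (B = 5.26).

morphospecies III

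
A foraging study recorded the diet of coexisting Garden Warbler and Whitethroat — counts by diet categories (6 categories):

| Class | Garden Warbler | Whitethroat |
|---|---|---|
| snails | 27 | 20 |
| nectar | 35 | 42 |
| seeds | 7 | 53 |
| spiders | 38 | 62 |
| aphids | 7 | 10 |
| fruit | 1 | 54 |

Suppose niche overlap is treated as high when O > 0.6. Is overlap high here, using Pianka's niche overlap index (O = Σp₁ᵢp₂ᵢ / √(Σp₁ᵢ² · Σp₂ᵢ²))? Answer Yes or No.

Yes

Proportions for Garden Warbler (n=115): 27/115=0.2348, 35/115=0.3043, 7/115=0.0609, 38/115=0.3304, 7/115=0.0609, 1/115=0.0087
Proportions for Whitethroat (n=241): 20/241=0.0830, 42/241=0.1743, 53/241=0.2199, 62/241=0.2573, 10/241=0.0415, 54/241=0.2241
Σ p₁ᵢp₂ᵢ = 0.019488 + 0.053039 + 0.013392 + 0.085012 + 0.002527 + 0.001950 = 0.175408
Σp_1ᵢ² = 0.2348² + 0.3043² + 0.0609² + 0.3304² + 0.0609² + 0.0087² = 0.055131 + 0.092598 + 0.003709 + 0.109164 + 0.003709 + 0.000076 = 0.264387
Σp_2ᵢ² = 0.0830² + 0.1743² + 0.2199² + 0.2573² + 0.0415² + 0.2241² = 0.006889 + 0.030380 + 0.048356 + 0.066203 + 0.001722 + 0.050221 = 0.203771
O = 0.175408 / √(0.264387 × 0.203771) = 0.175408 / 0.2321086 = 0.7557
O = 0.7557 > 0.6 → Yes.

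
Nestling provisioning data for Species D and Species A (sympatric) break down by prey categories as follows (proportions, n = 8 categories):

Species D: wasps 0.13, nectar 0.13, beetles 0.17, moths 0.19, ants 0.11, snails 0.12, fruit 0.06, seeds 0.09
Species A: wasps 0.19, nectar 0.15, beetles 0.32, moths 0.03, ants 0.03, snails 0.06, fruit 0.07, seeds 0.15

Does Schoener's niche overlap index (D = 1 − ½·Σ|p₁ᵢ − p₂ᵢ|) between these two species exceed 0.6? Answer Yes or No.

Σ|p₁ᵢ − p₂ᵢ| = 0.06 + 0.02 + 0.15 + 0.16 + 0.08 + 0.06 + 0.01 + 0.06 = 0.60
D = 1 − ½ × 0.60 = 1 − 0.300 = 0.7000
D = 0.7000 > 0.6 → Yes.

Yes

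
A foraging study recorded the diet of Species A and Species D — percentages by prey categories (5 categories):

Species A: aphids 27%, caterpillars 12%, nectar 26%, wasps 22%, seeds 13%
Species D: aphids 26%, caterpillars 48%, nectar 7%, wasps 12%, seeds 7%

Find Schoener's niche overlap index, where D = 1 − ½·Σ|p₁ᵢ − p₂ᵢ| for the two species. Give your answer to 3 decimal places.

Convert percentages to proportions (divide by 100).
Σ|p₁ᵢ − p₂ᵢ| = 0.01 + 0.36 + 0.19 + 0.10 + 0.06 = 0.72
D = 1 − ½ × 0.72 = 1 − 0.360 = 0.64000

0.640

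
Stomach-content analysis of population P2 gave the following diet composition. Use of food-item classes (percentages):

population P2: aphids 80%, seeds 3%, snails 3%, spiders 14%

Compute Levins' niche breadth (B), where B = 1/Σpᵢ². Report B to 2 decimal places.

1.51

Convert percentages to proportions (divide by 100).
Σpᵢ² = 0.80² + 0.03² + 0.03² + 0.14² = 0.6400 + 0.0009 + 0.0009 + 0.0196 = 0.6614
B = 1 / 0.6614 = 1.5119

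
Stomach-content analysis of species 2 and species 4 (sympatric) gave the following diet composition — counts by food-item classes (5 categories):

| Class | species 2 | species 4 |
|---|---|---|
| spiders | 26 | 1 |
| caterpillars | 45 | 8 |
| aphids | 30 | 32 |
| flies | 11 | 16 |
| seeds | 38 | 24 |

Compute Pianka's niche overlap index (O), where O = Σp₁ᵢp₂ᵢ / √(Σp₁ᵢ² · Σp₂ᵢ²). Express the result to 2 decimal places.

Proportions for species 2 (n=150): 26/150=0.1733, 45/150=0.3000, 30/150=0.2000, 11/150=0.0733, 38/150=0.2533
Proportions for species 4 (n=81): 1/81=0.0123, 8/81=0.0988, 32/81=0.3951, 16/81=0.1975, 24/81=0.2963
Σ p₁ᵢp₂ᵢ = 0.002132 + 0.029640 + 0.079020 + 0.014477 + 0.075053 = 0.200322
Σp_1ᵢ² = 0.1733² + 0.3000² + 0.2000² + 0.0733² + 0.2533² = 0.030033 + 0.090000 + 0.040000 + 0.005373 + 0.064161 = 0.229567
Σp_2ᵢ² = 0.0123² + 0.0988² + 0.3951² + 0.1975² + 0.2963² = 0.000151 + 0.009761 + 0.156104 + 0.039006 + 0.087794 = 0.292816
O = 0.200322 / √(0.229567 × 0.292816) = 0.200322 / 0.2592699 = 0.7726

0.77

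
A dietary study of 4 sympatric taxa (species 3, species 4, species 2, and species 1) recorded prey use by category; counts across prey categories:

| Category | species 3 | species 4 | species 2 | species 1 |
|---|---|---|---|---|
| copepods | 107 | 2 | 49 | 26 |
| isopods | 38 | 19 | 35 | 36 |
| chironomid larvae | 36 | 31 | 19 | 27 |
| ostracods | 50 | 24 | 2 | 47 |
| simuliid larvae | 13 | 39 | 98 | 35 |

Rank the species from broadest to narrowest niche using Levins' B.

Proportions for species 3 (n=244): 107/244=0.4385, 38/244=0.1557, 36/244=0.1475, 50/244=0.2049, 13/244=0.0533
Proportions for species 4 (n=115): 2/115=0.0174, 19/115=0.1652, 31/115=0.2696, 24/115=0.2087, 39/115=0.3391
Proportions for species 2 (n=203): 49/203=0.2414, 35/203=0.1724, 19/203=0.0936, 2/203=0.0099, 98/203=0.4828
Proportions for species 1 (n=171): 26/171=0.1520, 36/171=0.2105, 27/171=0.1579, 47/171=0.2749, 35/171=0.2047
Σp_3ᵢ² = 0.4385² + 0.1557² + 0.1475² + 0.2049² + 0.0533² = 0.192282 + 0.024242 + 0.021756 + 0.041984 + 0.002841 = 0.283105
B_3 = 1 / 0.283105 = 3.5323
Σp_4ᵢ² = 0.0174² + 0.1652² + 0.2696² + 0.2087² + 0.3391² = 0.000303 + 0.027291 + 0.072684 + 0.043556 + 0.114989 = 0.258823
B_4 = 1 / 0.258823 = 3.8636
Σp_2ᵢ² = 0.2414² + 0.1724² + 0.0936² + 0.0099² + 0.4828² = 0.058274 + 0.029722 + 0.008761 + 0.000098 + 0.233096 = 0.329951
B_2 = 1 / 0.329951 = 3.0308
Σp_1ᵢ² = 0.1520² + 0.2105² + 0.1579² + 0.2749² + 0.2047² = 0.023104 + 0.044310 + 0.024932 + 0.075570 + 0.041902 = 0.209818
B_1 = 1 / 0.209818 = 4.7660
Ranking by B (broadest → narrowest): species 1 (4.77) > species 4 (3.86) > species 3 (3.53) > species 2 (3.03)

species 1 > species 4 > species 3 > species 2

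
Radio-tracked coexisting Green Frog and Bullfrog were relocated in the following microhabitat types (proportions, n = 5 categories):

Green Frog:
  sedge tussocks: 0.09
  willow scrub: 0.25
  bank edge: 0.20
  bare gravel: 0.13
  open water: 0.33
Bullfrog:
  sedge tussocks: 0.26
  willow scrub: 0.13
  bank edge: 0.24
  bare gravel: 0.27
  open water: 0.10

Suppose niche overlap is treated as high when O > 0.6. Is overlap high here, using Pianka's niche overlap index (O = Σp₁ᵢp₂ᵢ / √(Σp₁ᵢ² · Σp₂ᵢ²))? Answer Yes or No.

Yes

Σ p₁ᵢp₂ᵢ = 0.0234 + 0.0325 + 0.0480 + 0.0351 + 0.0330 = 0.1720
Σp_1ᵢ² = 0.09² + 0.25² + 0.20² + 0.13² + 0.33² = 0.0081 + 0.0625 + 0.0400 + 0.0169 + 0.1089 = 0.2364
Σp_2ᵢ² = 0.26² + 0.13² + 0.24² + 0.27² + 0.10² = 0.0676 + 0.0169 + 0.0576 + 0.0729 + 0.0100 = 0.2250
O = 0.1720 / √(0.2364 × 0.2250) = 0.1720 / 0.23063 = 0.7458
O = 0.7458 > 0.6 → Yes.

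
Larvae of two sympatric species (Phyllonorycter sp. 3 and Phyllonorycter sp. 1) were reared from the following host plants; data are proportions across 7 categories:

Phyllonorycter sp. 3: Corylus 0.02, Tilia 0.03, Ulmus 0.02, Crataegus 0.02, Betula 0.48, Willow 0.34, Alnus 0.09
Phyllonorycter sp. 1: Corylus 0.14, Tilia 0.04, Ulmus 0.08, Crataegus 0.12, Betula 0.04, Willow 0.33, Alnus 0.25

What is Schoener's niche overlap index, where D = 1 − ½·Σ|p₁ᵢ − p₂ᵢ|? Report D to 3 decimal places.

Σ|p₁ᵢ − p₂ᵢ| = 0.12 + 0.01 + 0.06 + 0.10 + 0.44 + 0.01 + 0.16 = 0.90
D = 1 − ½ × 0.90 = 1 − 0.450 = 0.55000

0.550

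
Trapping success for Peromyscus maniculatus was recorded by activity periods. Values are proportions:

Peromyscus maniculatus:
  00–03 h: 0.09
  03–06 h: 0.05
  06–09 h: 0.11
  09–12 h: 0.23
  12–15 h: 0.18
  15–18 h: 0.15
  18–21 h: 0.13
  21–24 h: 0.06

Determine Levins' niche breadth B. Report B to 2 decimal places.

Σpᵢ² = 0.09² + 0.05² + 0.11² + 0.23² + 0.18² + 0.15² + 0.13² + 0.06² = 0.0081 + 0.0025 + 0.0121 + 0.0529 + 0.0324 + 0.0225 + 0.0169 + 0.0036 = 0.1510
B = 1 / 0.1510 = 6.6225

6.62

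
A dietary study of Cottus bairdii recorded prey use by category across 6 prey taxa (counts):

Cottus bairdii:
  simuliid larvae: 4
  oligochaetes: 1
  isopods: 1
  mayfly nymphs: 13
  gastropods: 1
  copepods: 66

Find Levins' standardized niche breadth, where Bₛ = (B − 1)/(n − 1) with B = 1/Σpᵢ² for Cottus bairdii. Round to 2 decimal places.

0.13

Proportions for Cottus bairdii (n=86): 4/86=0.0465, 1/86=0.0116, 1/86=0.0116, 13/86=0.1512, 1/86=0.0116, 66/86=0.7674
Σpᵢ² = 0.0465² + 0.0116² + 0.0116² + 0.1512² + 0.0116² + 0.7674² = 0.002162 + 0.000135 + 0.000135 + 0.022861 + 0.000135 + 0.588903 = 0.614331
B = 1 / 0.614331 = 1.6278
Bₛ = (B − 1)/(n − 1) = (1.6278 − 1)/(6 − 1) = 0.6278/5 = 0.1256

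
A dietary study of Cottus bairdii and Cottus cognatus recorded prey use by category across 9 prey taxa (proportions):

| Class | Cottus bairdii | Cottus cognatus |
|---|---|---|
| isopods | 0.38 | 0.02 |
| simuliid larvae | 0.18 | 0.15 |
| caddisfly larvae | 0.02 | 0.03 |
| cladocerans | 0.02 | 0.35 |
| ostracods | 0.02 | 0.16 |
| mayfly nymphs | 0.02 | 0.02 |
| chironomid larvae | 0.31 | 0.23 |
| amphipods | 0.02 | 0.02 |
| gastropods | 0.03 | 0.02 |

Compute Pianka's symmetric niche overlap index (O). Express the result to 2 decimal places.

0.47

Σ p₁ᵢp₂ᵢ = 0.0076 + 0.0270 + 0.0006 + 0.0070 + 0.0032 + 0.0004 + 0.0713 + 0.0004 + 0.0006 = 0.1181
Σp_1ᵢ² = 0.38² + 0.18² + 0.02² + 0.02² + 0.02² + 0.02² + 0.31² + 0.02² + 0.03² = 0.1444 + 0.0324 + 0.0004 + 0.0004 + 0.0004 + 0.0004 + 0.0961 + 0.0004 + 0.0009 = 0.2758
Σp_2ᵢ² = 0.02² + 0.15² + 0.03² + 0.35² + 0.16² + 0.02² + 0.23² + 0.02² + 0.02² = 0.0004 + 0.0225 + 0.0009 + 0.1225 + 0.0256 + 0.0004 + 0.0529 + 0.0004 + 0.0004 = 0.2260
O = 0.1181 / √(0.2758 × 0.2260) = 0.1181 / 0.24966 = 0.4730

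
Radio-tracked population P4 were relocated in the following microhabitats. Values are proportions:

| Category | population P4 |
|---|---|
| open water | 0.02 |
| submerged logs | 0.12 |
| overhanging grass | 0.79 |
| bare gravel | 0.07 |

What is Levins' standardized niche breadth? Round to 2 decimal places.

Σpᵢ² = 0.02² + 0.12² + 0.79² + 0.07² = 0.0004 + 0.0144 + 0.6241 + 0.0049 = 0.6438
B = 1 / 0.6438 = 1.5533
Bₛ = (B − 1)/(n − 1) = (1.5533 − 1)/(4 − 1) = 0.5533/3 = 0.1844

0.18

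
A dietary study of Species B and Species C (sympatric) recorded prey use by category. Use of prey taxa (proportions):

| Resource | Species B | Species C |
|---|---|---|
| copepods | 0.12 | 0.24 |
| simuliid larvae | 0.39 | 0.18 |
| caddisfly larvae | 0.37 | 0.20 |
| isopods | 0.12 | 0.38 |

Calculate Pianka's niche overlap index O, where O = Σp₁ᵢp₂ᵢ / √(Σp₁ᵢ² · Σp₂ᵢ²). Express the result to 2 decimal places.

Σ p₁ᵢp₂ᵢ = 0.0288 + 0.0702 + 0.0740 + 0.0456 = 0.2186
Σp_1ᵢ² = 0.12² + 0.39² + 0.37² + 0.12² = 0.0144 + 0.1521 + 0.1369 + 0.0144 = 0.3178
Σp_2ᵢ² = 0.24² + 0.18² + 0.20² + 0.38² = 0.0576 + 0.0324 + 0.0400 + 0.1444 = 0.2744
O = 0.2186 / √(0.3178 × 0.2744) = 0.2186 / 0.29530 = 0.7403

0.74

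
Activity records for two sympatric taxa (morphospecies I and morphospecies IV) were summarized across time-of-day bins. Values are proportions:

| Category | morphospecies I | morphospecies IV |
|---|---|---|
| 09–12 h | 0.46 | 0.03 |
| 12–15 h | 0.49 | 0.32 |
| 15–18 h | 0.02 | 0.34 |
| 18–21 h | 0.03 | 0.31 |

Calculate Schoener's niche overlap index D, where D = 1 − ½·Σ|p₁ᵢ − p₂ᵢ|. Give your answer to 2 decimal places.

Σ|p₁ᵢ − p₂ᵢ| = 0.43 + 0.17 + 0.32 + 0.28 = 1.20
D = 1 − ½ × 1.20 = 1 − 0.600 = 0.4000

0.40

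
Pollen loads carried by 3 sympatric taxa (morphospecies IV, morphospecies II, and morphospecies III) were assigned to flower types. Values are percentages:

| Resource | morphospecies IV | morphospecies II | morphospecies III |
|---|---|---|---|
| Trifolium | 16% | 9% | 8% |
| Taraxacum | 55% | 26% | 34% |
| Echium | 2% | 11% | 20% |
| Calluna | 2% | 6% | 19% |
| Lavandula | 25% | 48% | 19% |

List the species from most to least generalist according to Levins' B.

Convert percentages to proportions (divide by 100).
Σp_IVᵢ² = 0.16² + 0.55² + 0.02² + 0.02² + 0.25² = 0.0256 + 0.3025 + 0.0004 + 0.0004 + 0.0625 = 0.3914
B_IV = 1 / 0.3914 = 2.5549
Σp_IIᵢ² = 0.09² + 0.26² + 0.11² + 0.06² + 0.48² = 0.0081 + 0.0676 + 0.0121 + 0.0036 + 0.2304 = 0.3218
B_II = 1 / 0.3218 = 3.1075
Σp_IIIᵢ² = 0.08² + 0.34² + 0.20² + 0.19² + 0.19² = 0.0064 + 0.1156 + 0.0400 + 0.0361 + 0.0361 = 0.2342
B_III = 1 / 0.2342 = 4.2699
Ranking by B (broadest → narrowest): morphospecies III (4.27) > morphospecies II (3.11) > morphospecies IV (2.55)

morphospecies III > morphospecies II > morphospecies IV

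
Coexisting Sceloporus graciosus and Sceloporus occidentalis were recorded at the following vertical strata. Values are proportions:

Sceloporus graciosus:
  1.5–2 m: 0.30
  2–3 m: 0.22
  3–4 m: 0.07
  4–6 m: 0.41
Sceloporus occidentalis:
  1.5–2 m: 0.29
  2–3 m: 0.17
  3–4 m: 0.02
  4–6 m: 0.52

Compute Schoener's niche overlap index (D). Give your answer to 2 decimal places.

0.89

Σ|p₁ᵢ − p₂ᵢ| = 0.01 + 0.05 + 0.05 + 0.11 = 0.22
D = 1 − ½ × 0.22 = 1 − 0.110 = 0.8900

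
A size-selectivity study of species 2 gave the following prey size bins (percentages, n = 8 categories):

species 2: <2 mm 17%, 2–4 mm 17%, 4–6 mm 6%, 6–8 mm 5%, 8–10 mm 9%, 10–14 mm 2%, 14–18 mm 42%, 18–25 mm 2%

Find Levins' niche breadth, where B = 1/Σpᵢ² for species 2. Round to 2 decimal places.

4.01

Convert percentages to proportions (divide by 100).
Σpᵢ² = 0.17² + 0.17² + 0.06² + 0.05² + 0.09² + 0.02² + 0.42² + 0.02² = 0.0289 + 0.0289 + 0.0036 + 0.0025 + 0.0081 + 0.0004 + 0.1764 + 0.0004 = 0.2492
B = 1 / 0.2492 = 4.0128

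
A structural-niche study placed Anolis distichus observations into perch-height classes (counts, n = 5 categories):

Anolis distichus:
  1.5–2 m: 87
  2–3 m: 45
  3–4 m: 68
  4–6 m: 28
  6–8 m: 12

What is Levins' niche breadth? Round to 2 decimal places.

3.80

Proportions for Anolis distichus (n=240): 87/240=0.3625, 45/240=0.1875, 68/240=0.2833, 28/240=0.1167, 12/240=0.0500
Σpᵢ² = 0.3625² + 0.1875² + 0.2833² + 0.1167² + 0.0500² = 0.131406 + 0.035156 + 0.080259 + 0.013619 + 0.002500 = 0.262940
B = 1 / 0.262940 = 3.8031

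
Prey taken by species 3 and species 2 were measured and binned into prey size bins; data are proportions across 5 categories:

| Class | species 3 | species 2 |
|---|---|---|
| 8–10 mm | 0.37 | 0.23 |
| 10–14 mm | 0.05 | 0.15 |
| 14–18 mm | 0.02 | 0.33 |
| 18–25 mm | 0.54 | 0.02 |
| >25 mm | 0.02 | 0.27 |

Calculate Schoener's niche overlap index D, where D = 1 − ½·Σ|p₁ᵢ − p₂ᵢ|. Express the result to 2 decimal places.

Σ|p₁ᵢ − p₂ᵢ| = 0.14 + 0.10 + 0.31 + 0.52 + 0.25 = 1.32
D = 1 − ½ × 1.32 = 1 − 0.660 = 0.3400

0.34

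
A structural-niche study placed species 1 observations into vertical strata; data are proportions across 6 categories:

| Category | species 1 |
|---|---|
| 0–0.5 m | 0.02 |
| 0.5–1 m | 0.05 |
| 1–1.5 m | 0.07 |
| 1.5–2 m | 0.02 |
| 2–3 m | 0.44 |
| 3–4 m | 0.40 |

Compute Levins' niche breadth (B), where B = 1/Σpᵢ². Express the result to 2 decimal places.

Σpᵢ² = 0.02² + 0.05² + 0.07² + 0.02² + 0.44² + 0.40² = 0.0004 + 0.0025 + 0.0049 + 0.0004 + 0.1936 + 0.1600 = 0.3618
B = 1 / 0.3618 = 2.7640

2.76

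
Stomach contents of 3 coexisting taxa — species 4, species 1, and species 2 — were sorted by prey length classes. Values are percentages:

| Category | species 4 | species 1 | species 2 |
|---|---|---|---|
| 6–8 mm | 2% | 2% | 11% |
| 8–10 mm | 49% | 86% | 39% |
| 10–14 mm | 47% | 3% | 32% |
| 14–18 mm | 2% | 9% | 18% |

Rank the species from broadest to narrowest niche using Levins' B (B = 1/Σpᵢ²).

species 2 > species 4 > species 1

Convert percentages to proportions (divide by 100).
Σp_4ᵢ² = 0.02² + 0.49² + 0.47² + 0.02² = 0.0004 + 0.2401 + 0.2209 + 0.0004 = 0.4618
B_4 = 1 / 0.4618 = 2.1654
Σp_1ᵢ² = 0.02² + 0.86² + 0.03² + 0.09² = 0.0004 + 0.7396 + 0.0009 + 0.0081 = 0.7490
B_1 = 1 / 0.7490 = 1.3351
Σp_2ᵢ² = 0.11² + 0.39² + 0.32² + 0.18² = 0.0121 + 0.1521 + 0.1024 + 0.0324 = 0.2990
B_2 = 1 / 0.2990 = 3.3445
Ranking by B (broadest → narrowest): species 2 (3.34) > species 4 (2.17) > species 1 (1.34)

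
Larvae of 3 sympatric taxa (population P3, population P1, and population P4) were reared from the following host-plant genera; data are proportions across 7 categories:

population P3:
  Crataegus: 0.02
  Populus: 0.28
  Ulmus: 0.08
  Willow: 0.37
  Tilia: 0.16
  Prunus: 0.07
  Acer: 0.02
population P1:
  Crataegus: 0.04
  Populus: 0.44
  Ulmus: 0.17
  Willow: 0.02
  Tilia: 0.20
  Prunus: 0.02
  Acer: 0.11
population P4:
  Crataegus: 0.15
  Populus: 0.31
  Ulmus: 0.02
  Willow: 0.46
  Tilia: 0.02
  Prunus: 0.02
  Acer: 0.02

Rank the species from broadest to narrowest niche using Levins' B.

population P3 > population P1 > population P4

Σp_P3ᵢ² = 0.02² + 0.28² + 0.08² + 0.37² + 0.16² + 0.07² + 0.02² = 0.0004 + 0.0784 + 0.0064 + 0.1369 + 0.0256 + 0.0049 + 0.0004 = 0.2530
B_P3 = 1 / 0.2530 = 3.9526
Σp_P1ᵢ² = 0.04² + 0.44² + 0.17² + 0.02² + 0.20² + 0.02² + 0.11² = 0.0016 + 0.1936 + 0.0289 + 0.0004 + 0.0400 + 0.0004 + 0.0121 = 0.2770
B_P1 = 1 / 0.2770 = 3.6101
Σp_P4ᵢ² = 0.15² + 0.31² + 0.02² + 0.46² + 0.02² + 0.02² + 0.02² = 0.0225 + 0.0961 + 0.0004 + 0.2116 + 0.0004 + 0.0004 + 0.0004 = 0.3318
B_P4 = 1 / 0.3318 = 3.0139
Ranking by B (broadest → narrowest): population P3 (3.95) > population P1 (3.61) > population P4 (3.01)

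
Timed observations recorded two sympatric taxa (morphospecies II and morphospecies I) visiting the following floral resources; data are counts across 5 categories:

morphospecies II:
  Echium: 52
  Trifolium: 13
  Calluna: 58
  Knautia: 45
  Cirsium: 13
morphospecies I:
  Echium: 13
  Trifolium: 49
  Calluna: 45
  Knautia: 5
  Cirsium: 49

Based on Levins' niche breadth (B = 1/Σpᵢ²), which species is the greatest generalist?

Proportions for morphospecies II (n=181): 52/181=0.2873, 13/181=0.0718, 58/181=0.3204, 45/181=0.2486, 13/181=0.0718
Proportions for morphospecies I (n=161): 13/161=0.0807, 49/161=0.3043, 45/161=0.2795, 5/161=0.0311, 49/161=0.3043
Σp_IIᵢ² = 0.2873² + 0.0718² + 0.3204² + 0.2486² + 0.0718² = 0.082541 + 0.005155 + 0.102656 + 0.061802 + 0.005155 = 0.257309
B_II = 1 / 0.257309 = 3.8864
Σp_Iᵢ² = 0.0807² + 0.3043² + 0.2795² + 0.0311² + 0.3043² = 0.006512 + 0.092598 + 0.078120 + 0.000967 + 0.092598 = 0.270795
B_I = 1 / 0.270795 = 3.6928
Highest B → broadest niche (most generalist): morphospecies II (B = 3.89).

morphospecies II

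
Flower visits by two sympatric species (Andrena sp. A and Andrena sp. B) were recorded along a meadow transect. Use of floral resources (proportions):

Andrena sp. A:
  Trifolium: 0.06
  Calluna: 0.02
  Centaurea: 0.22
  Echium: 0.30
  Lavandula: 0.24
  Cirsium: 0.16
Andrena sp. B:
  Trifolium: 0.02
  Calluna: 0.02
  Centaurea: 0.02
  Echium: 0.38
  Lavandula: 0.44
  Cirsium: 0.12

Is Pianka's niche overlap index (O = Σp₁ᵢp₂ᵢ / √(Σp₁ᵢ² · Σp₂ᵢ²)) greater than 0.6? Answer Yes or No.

Σ p₁ᵢp₂ᵢ = 0.0012 + 0.0004 + 0.0044 + 0.1140 + 0.1056 + 0.0192 = 0.2448
Σp_1ᵢ² = 0.06² + 0.02² + 0.22² + 0.30² + 0.24² + 0.16² = 0.0036 + 0.0004 + 0.0484 + 0.0900 + 0.0576 + 0.0256 = 0.2256
Σp_2ᵢ² = 0.02² + 0.02² + 0.02² + 0.38² + 0.44² + 0.12² = 0.0004 + 0.0004 + 0.0004 + 0.1444 + 0.1936 + 0.0144 = 0.3536
O = 0.2448 / √(0.2256 × 0.3536) = 0.2448 / 0.28244 = 0.8667
O = 0.8667 > 0.6 → Yes.

Yes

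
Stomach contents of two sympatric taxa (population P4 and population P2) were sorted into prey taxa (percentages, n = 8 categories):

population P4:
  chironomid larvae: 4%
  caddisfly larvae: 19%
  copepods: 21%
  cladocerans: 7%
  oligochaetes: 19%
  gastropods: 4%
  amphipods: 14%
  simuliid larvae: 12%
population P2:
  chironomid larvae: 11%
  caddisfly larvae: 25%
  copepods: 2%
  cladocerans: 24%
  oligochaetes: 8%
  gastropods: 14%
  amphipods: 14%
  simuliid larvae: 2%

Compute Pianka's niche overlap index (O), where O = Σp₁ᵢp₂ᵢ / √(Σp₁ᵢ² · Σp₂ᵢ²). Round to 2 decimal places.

Convert percentages to proportions (divide by 100).
Σ p₁ᵢp₂ᵢ = 0.0044 + 0.0475 + 0.0042 + 0.0168 + 0.0152 + 0.0056 + 0.0196 + 0.0024 = 0.1157
Σp_1ᵢ² = 0.04² + 0.19² + 0.21² + 0.07² + 0.19² + 0.04² + 0.14² + 0.12² = 0.0016 + 0.0361 + 0.0441 + 0.0049 + 0.0361 + 0.0016 + 0.0196 + 0.0144 = 0.1584
Σp_2ᵢ² = 0.11² + 0.25² + 0.02² + 0.24² + 0.08² + 0.14² + 0.14² + 0.02² = 0.0121 + 0.0625 + 0.0004 + 0.0576 + 0.0064 + 0.0196 + 0.0196 + 0.0004 = 0.1786
O = 0.1157 / √(0.1584 × 0.1786) = 0.1157 / 0.16820 = 0.6879

0.69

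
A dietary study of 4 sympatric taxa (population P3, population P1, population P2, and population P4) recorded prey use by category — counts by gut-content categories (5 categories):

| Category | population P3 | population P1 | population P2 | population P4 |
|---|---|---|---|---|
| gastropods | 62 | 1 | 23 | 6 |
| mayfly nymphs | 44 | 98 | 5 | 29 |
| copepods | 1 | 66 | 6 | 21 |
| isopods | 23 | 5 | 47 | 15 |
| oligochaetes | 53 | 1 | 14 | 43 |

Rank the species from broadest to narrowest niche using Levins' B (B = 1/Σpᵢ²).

population P4 > population P3 > population P2 > population P1

Proportions for population P3 (n=183): 62/183=0.3388, 44/183=0.2404, 1/183=0.0055, 23/183=0.1257, 53/183=0.2896
Proportions for population P1 (n=171): 1/171=0.0058, 98/171=0.5731, 66/171=0.3860, 5/171=0.0292, 1/171=0.0058
Proportions for population P2 (n=95): 23/95=0.2421, 5/95=0.0526, 6/95=0.0632, 47/95=0.4947, 14/95=0.1474
Proportions for population P4 (n=114): 6/114=0.0526, 29/114=0.2544, 21/114=0.1842, 15/114=0.1316, 43/114=0.3772
Σp_P3ᵢ² = 0.3388² + 0.2404² + 0.0055² + 0.1257² + 0.2896² = 0.114785 + 0.057792 + 0.000030 + 0.015800 + 0.083868 = 0.272275
B_P3 = 1 / 0.272275 = 3.6728
Σp_P1ᵢ² = 0.0058² + 0.5731² + 0.3860² + 0.0292² + 0.0058² = 0.000034 + 0.328444 + 0.148996 + 0.000853 + 0.000034 = 0.478361
B_P1 = 1 / 0.478361 = 2.0905
Σp_P2ᵢ² = 0.2421² + 0.0526² + 0.0632² + 0.4947² + 0.1474² = 0.058612 + 0.002767 + 0.003994 + 0.244728 + 0.021727 = 0.331828
B_P2 = 1 / 0.331828 = 3.0136
Σp_P4ᵢ² = 0.0526² + 0.2544² + 0.1842² + 0.1316² + 0.3772² = 0.002767 + 0.064719 + 0.033930 + 0.017319 + 0.142280 = 0.261015
B_P4 = 1 / 0.261015 = 3.8312
Ranking by B (broadest → narrowest): population P4 (3.83) > population P3 (3.67) > population P2 (3.01) > population P1 (2.09)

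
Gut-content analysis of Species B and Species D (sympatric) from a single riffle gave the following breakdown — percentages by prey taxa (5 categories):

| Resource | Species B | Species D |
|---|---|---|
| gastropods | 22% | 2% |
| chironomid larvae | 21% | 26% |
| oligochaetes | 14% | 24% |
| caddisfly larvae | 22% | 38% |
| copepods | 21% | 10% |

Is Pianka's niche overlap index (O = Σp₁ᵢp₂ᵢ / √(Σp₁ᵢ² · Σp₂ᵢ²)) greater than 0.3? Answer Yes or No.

Yes

Convert percentages to proportions (divide by 100).
Σ p₁ᵢp₂ᵢ = 0.0044 + 0.0546 + 0.0336 + 0.0836 + 0.0210 = 0.1972
Σp_1ᵢ² = 0.22² + 0.21² + 0.14² + 0.22² + 0.21² = 0.0484 + 0.0441 + 0.0196 + 0.0484 + 0.0441 = 0.2046
Σp_2ᵢ² = 0.02² + 0.26² + 0.24² + 0.38² + 0.10² = 0.0004 + 0.0676 + 0.0576 + 0.1444 + 0.0100 = 0.2800
O = 0.1972 / √(0.2046 × 0.2800) = 0.1972 / 0.23935 = 0.8239
O = 0.8239 > 0.3 → Yes.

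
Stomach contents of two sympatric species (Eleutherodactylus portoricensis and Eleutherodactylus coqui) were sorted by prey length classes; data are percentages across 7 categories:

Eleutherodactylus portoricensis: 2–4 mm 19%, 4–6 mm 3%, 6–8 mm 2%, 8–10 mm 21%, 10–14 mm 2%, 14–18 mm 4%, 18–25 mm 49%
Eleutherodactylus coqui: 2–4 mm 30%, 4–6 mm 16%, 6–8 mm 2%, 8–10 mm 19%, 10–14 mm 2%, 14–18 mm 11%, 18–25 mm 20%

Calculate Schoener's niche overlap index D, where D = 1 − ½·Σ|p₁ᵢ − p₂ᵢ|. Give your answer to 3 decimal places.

0.690

Convert percentages to proportions (divide by 100).
Σ|p₁ᵢ − p₂ᵢ| = 0.11 + 0.13 + 0.00 + 0.02 + 0.00 + 0.07 + 0.29 = 0.62
D = 1 − ½ × 0.62 = 1 − 0.310 = 0.69000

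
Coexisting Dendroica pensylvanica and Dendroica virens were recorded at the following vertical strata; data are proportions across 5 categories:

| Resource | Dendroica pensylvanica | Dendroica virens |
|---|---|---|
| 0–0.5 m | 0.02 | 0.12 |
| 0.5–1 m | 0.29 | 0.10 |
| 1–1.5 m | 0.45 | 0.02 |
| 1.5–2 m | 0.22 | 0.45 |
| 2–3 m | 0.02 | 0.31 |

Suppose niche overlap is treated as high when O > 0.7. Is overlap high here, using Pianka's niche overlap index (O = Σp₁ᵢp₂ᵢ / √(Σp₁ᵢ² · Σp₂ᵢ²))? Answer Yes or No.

No

Σ p₁ᵢp₂ᵢ = 0.0024 + 0.0290 + 0.0090 + 0.0990 + 0.0062 = 0.1456
Σp_1ᵢ² = 0.02² + 0.29² + 0.45² + 0.22² + 0.02² = 0.0004 + 0.0841 + 0.2025 + 0.0484 + 0.0004 = 0.3358
Σp_2ᵢ² = 0.12² + 0.10² + 0.02² + 0.45² + 0.31² = 0.0144 + 0.0100 + 0.0004 + 0.2025 + 0.0961 = 0.3234
O = 0.1456 / √(0.3358 × 0.3234) = 0.1456 / 0.32954 = 0.4418
O = 0.4418 < 0.7 → No.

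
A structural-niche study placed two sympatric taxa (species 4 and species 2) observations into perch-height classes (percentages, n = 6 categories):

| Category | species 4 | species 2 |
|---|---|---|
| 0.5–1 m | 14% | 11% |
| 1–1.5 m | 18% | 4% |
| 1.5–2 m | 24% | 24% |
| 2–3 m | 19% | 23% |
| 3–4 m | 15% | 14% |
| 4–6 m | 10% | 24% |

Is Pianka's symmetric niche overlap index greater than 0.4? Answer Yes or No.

Convert percentages to proportions (divide by 100).
Σ p₁ᵢp₂ᵢ = 0.0154 + 0.0072 + 0.0576 + 0.0437 + 0.0210 + 0.0240 = 0.1689
Σp_1ᵢ² = 0.14² + 0.18² + 0.24² + 0.19² + 0.15² + 0.10² = 0.0196 + 0.0324 + 0.0576 + 0.0361 + 0.0225 + 0.0100 = 0.1782
Σp_2ᵢ² = 0.11² + 0.04² + 0.24² + 0.23² + 0.14² + 0.24² = 0.0121 + 0.0016 + 0.0576 + 0.0529 + 0.0196 + 0.0576 = 0.2014
O = 0.1689 / √(0.1782 × 0.2014) = 0.1689 / 0.18945 = 0.8915
O = 0.8915 > 0.4 → Yes.

Yes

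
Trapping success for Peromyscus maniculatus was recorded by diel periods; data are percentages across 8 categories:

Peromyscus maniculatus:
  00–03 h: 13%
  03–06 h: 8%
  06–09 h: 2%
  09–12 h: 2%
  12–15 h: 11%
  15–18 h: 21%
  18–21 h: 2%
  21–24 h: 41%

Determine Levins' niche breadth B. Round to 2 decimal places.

Convert percentages to proportions (divide by 100).
Σpᵢ² = 0.13² + 0.08² + 0.02² + 0.02² + 0.11² + 0.21² + 0.02² + 0.41² = 0.0169 + 0.0064 + 0.0004 + 0.0004 + 0.0121 + 0.0441 + 0.0004 + 0.1681 = 0.2488
B = 1 / 0.2488 = 4.0193

4.02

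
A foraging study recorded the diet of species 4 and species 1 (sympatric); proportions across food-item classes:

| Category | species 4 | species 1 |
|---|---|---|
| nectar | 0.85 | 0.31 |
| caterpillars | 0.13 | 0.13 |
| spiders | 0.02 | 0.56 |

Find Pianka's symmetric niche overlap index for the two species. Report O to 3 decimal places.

Σ p₁ᵢp₂ᵢ = 0.2635 + 0.0169 + 0.0112 = 0.2916
Σp_1ᵢ² = 0.85² + 0.13² + 0.02² = 0.7225 + 0.0169 + 0.0004 = 0.7398
Σp_2ᵢ² = 0.31² + 0.13² + 0.56² = 0.0961 + 0.0169 + 0.3136 = 0.4266
O = 0.2916 / √(0.7398 × 0.4266) = 0.2916 / 0.561782 = 0.51906

0.519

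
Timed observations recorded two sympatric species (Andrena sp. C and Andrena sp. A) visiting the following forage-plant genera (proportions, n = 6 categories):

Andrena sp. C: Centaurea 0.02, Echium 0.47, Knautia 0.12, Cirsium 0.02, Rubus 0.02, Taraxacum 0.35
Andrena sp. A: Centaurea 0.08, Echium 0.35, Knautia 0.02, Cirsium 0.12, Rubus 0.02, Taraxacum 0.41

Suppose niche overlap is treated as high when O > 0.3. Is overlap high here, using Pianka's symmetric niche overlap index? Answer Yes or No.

Σ p₁ᵢp₂ᵢ = 0.0016 + 0.1645 + 0.0024 + 0.0024 + 0.0004 + 0.1435 = 0.3148
Σp_1ᵢ² = 0.02² + 0.47² + 0.12² + 0.02² + 0.02² + 0.35² = 0.0004 + 0.2209 + 0.0144 + 0.0004 + 0.0004 + 0.1225 = 0.3590
Σp_2ᵢ² = 0.08² + 0.35² + 0.02² + 0.12² + 0.02² + 0.41² = 0.0064 + 0.1225 + 0.0004 + 0.0144 + 0.0004 + 0.1681 = 0.3122
O = 0.3148 / √(0.3590 × 0.3122) = 0.3148 / 0.33478 = 0.9403
O = 0.9403 > 0.3 → Yes.

Yes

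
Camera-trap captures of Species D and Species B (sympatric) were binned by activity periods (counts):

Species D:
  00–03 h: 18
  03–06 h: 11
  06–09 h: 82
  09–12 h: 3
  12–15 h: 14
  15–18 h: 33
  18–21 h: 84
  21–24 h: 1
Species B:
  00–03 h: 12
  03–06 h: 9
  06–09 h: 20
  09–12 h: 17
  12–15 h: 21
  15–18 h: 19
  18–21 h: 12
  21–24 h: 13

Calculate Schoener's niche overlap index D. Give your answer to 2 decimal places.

Proportions for Species D (n=246): 18/246=0.0732, 11/246=0.0447, 82/246=0.3333, 3/246=0.0122, 14/246=0.0569, 33/246=0.1341, 84/246=0.3415, 1/246=0.0041
Proportions for Species B (n=123): 12/123=0.0976, 9/123=0.0732, 20/123=0.1626, 17/123=0.1382, 21/123=0.1707, 19/123=0.1545, 12/123=0.0976, 13/123=0.1057
Σ|p₁ᵢ − p₂ᵢ| = 0.0244 + 0.0285 + 0.1707 + 0.1260 + 0.1138 + 0.0204 + 0.2439 + 0.1016 = 0.8293
D = 1 − ½ × 0.8293 = 1 − 0.41465 = 0.58535

0.59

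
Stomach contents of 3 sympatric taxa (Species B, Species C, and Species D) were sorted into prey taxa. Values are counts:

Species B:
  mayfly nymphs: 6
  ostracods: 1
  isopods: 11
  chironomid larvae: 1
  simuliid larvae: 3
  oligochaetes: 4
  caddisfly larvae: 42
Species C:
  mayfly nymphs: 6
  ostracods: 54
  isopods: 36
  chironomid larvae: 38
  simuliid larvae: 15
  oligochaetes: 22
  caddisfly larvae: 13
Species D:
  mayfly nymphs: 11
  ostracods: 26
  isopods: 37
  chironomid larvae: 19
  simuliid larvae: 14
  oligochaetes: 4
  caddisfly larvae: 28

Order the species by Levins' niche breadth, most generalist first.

Species D > Species C > Species B

Proportions for Species B (n=68): 6/68=0.0882, 1/68=0.0147, 11/68=0.1618, 1/68=0.0147, 3/68=0.0441, 4/68=0.0588, 42/68=0.6176
Proportions for Species C (n=184): 6/184=0.0326, 54/184=0.2935, 36/184=0.1957, 38/184=0.2065, 15/184=0.0815, 22/184=0.1196, 13/184=0.0707
Proportions for Species D (n=139): 11/139=0.0791, 26/139=0.1871, 37/139=0.2662, 19/139=0.1367, 14/139=0.1007, 4/139=0.0288, 28/139=0.2014
Σp_Bᵢ² = 0.0882² + 0.0147² + 0.1618² + 0.0147² + 0.0441² + 0.0588² + 0.6176² = 0.007779 + 0.000216 + 0.026179 + 0.000216 + 0.001945 + 0.003457 + 0.381430 = 0.421222
B_B = 1 / 0.421222 = 2.3740
Σp_Cᵢ² = 0.0326² + 0.2935² + 0.1957² + 0.2065² + 0.0815² + 0.1196² + 0.0707² = 0.001063 + 0.086142 + 0.038298 + 0.042642 + 0.006642 + 0.014304 + 0.004998 = 0.194089
B_C = 1 / 0.194089 = 5.1523
Σp_Dᵢ² = 0.0791² + 0.1871² + 0.2662² + 0.1367² + 0.1007² + 0.0288² + 0.2014² = 0.006257 + 0.035006 + 0.070862 + 0.018687 + 0.010140 + 0.000829 + 0.040562 = 0.182343
B_D = 1 / 0.182343 = 5.4842
Ranking by B (broadest → narrowest): Species D (5.48) > Species C (5.15) > Species B (2.37)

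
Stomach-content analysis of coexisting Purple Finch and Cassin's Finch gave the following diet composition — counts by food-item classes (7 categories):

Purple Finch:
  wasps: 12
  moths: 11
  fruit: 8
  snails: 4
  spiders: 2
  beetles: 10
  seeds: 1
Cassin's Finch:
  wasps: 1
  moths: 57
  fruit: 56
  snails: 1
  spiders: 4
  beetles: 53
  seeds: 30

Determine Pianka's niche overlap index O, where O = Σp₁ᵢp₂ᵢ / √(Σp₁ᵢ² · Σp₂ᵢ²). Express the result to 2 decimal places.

Proportions for Purple Finch (n=48): 12/48=0.2500, 11/48=0.2292, 8/48=0.1667, 4/48=0.0833, 2/48=0.0417, 10/48=0.2083, 1/48=0.0208
Proportions for Cassin's Finch (n=202): 1/202=0.0050, 57/202=0.2822, 56/202=0.2772, 1/202=0.0050, 4/202=0.0198, 53/202=0.2624, 30/202=0.1485
Σ p₁ᵢp₂ᵢ = 0.001250 + 0.064680 + 0.046209 + 0.000417 + 0.000826 + 0.054658 + 0.003089 = 0.171129
Σp_1ᵢ² = 0.2500² + 0.2292² + 0.1667² + 0.0833² + 0.0417² + 0.2083² + 0.0208² = 0.062500 + 0.052533 + 0.027789 + 0.006939 + 0.001739 + 0.043389 + 0.000433 = 0.195322
Σp_2ᵢ² = 0.0050² + 0.2822² + 0.2772² + 0.0050² + 0.0198² + 0.2624² + 0.1485² = 0.000025 + 0.079637 + 0.076840 + 0.000025 + 0.000392 + 0.068854 + 0.022052 = 0.247825
O = 0.171129 / √(0.195322 × 0.247825) = 0.171129 / 0.2200129 = 0.7778

0.78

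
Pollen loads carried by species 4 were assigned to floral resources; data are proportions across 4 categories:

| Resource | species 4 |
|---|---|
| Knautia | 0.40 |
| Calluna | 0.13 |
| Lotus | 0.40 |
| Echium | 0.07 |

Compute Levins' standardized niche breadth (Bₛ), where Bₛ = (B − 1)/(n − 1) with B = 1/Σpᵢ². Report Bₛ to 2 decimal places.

0.64

Σpᵢ² = 0.40² + 0.13² + 0.40² + 0.07² = 0.1600 + 0.0169 + 0.1600 + 0.0049 = 0.3418
B = 1 / 0.3418 = 2.9257
Bₛ = (B − 1)/(n − 1) = (2.9257 − 1)/(4 − 1) = 1.9257/3 = 0.6419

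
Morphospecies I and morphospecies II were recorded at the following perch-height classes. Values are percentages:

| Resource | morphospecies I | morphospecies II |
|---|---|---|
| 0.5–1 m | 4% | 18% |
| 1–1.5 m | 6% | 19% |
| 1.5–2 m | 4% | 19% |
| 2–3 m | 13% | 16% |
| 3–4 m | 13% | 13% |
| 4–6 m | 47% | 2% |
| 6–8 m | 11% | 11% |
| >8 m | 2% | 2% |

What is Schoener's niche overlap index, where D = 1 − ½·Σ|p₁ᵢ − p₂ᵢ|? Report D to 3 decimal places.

0.550

Convert percentages to proportions (divide by 100).
Σ|p₁ᵢ − p₂ᵢ| = 0.14 + 0.13 + 0.15 + 0.03 + 0.00 + 0.45 + 0.00 + 0.00 = 0.90
D = 1 − ½ × 0.90 = 1 − 0.450 = 0.55000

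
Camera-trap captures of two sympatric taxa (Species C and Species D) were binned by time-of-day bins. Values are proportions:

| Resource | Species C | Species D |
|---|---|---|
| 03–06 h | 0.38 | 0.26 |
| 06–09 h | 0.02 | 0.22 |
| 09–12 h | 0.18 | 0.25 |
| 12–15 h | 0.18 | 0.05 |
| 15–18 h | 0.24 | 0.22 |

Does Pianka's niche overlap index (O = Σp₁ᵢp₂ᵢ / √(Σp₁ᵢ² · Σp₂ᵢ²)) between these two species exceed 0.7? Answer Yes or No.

Σ p₁ᵢp₂ᵢ = 0.0988 + 0.0044 + 0.0450 + 0.0090 + 0.0528 = 0.2100
Σp_1ᵢ² = 0.38² + 0.02² + 0.18² + 0.18² + 0.24² = 0.1444 + 0.0004 + 0.0324 + 0.0324 + 0.0576 = 0.2672
Σp_2ᵢ² = 0.26² + 0.22² + 0.25² + 0.05² + 0.22² = 0.0676 + 0.0484 + 0.0625 + 0.0025 + 0.0484 = 0.2294
O = 0.2100 / √(0.2672 × 0.2294) = 0.2100 / 0.24758 = 0.8482
O = 0.8482 > 0.7 → Yes.

Yes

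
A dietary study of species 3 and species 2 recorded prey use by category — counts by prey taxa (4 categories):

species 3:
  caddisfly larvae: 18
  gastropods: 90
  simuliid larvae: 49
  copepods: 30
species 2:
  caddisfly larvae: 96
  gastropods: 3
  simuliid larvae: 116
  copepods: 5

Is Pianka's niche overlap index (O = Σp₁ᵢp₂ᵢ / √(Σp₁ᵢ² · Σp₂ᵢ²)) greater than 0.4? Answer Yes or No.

Yes

Proportions for species 3 (n=187): 18/187=0.0963, 90/187=0.4813, 49/187=0.2620, 30/187=0.1604
Proportions for species 2 (n=220): 96/220=0.4364, 3/220=0.0136, 116/220=0.5273, 5/220=0.0227
Σ p₁ᵢp₂ᵢ = 0.042025 + 0.006546 + 0.138153 + 0.003641 = 0.190365
Σp_1ᵢ² = 0.0963² + 0.4813² + 0.2620² + 0.1604² = 0.009274 + 0.231650 + 0.068644 + 0.025728 = 0.335296
Σp_2ᵢ² = 0.4364² + 0.0136² + 0.5273² + 0.0227² = 0.190445 + 0.000185 + 0.278045 + 0.000515 = 0.469190
O = 0.190365 / √(0.335296 × 0.469190) = 0.190365 / 0.3966327 = 0.4800
O = 0.4800 > 0.4 → Yes.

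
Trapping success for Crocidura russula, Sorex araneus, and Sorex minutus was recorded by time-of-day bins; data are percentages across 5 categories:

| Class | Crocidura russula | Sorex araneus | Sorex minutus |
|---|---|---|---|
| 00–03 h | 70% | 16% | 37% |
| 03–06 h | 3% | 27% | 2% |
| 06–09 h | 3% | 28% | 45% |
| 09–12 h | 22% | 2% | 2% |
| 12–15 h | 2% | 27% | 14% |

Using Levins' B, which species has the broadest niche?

Convert percentages to proportions (divide by 100).
Σp_russᵢ² = 0.70² + 0.03² + 0.03² + 0.22² + 0.02² = 0.4900 + 0.0009 + 0.0009 + 0.0484 + 0.0004 = 0.5406
B_russ = 1 / 0.5406 = 1.8498
Σp_aranᵢ² = 0.16² + 0.27² + 0.28² + 0.02² + 0.27² = 0.0256 + 0.0729 + 0.0784 + 0.0004 + 0.0729 = 0.2502
B_aran = 1 / 0.2502 = 3.9968
Σp_minuᵢ² = 0.37² + 0.02² + 0.45² + 0.02² + 0.14² = 0.1369 + 0.0004 + 0.2025 + 0.0004 + 0.0196 = 0.3598
B_minu = 1 / 0.3598 = 2.7793
Highest B → broadest niche (most generalist): Sorex araneus (B = 4.00).

Sorex araneus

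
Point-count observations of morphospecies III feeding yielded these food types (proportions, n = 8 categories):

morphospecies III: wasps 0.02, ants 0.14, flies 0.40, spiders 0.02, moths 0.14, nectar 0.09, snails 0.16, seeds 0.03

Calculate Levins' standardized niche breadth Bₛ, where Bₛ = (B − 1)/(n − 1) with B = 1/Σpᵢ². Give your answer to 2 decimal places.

0.47

Σpᵢ² = 0.02² + 0.14² + 0.40² + 0.02² + 0.14² + 0.09² + 0.16² + 0.03² = 0.0004 + 0.0196 + 0.1600 + 0.0004 + 0.0196 + 0.0081 + 0.0256 + 0.0009 = 0.2346
B = 1 / 0.2346 = 4.2626
Bₛ = (B − 1)/(n − 1) = (4.2626 − 1)/(8 − 1) = 3.2626/7 = 0.4661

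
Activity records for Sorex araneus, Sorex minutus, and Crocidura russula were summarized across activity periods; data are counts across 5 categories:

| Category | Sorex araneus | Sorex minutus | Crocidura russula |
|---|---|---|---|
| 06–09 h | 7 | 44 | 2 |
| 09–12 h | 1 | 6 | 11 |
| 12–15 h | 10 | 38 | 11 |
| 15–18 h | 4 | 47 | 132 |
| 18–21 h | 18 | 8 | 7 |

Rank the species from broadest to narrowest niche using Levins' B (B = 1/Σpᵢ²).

Sorex minutus > Sorex araneus > Crocidura russula

Proportions for Sorex araneus (n=40): 7/40=0.1750, 1/40=0.0250, 10/40=0.2500, 4/40=0.1000, 18/40=0.4500
Proportions for Sorex minutus (n=143): 44/143=0.3077, 6/143=0.0420, 38/143=0.2657, 47/143=0.3287, 8/143=0.0559
Proportions for Crocidura russula (n=163): 2/163=0.0123, 11/163=0.0675, 11/163=0.0675, 132/163=0.8098, 7/163=0.0429
Σp_aranᵢ² = 0.1750² + 0.0250² + 0.2500² + 0.1000² + 0.4500² = 0.030625 + 0.000625 + 0.062500 + 0.010000 + 0.202500 = 0.306250
B_aran = 1 / 0.306250 = 3.2653
Σp_minuᵢ² = 0.3077² + 0.0420² + 0.2657² + 0.3287² + 0.0559² = 0.094679 + 0.001764 + 0.070596 + 0.108044 + 0.003125 = 0.278208
B_minu = 1 / 0.278208 = 3.5944
Σp_russᵢ² = 0.0123² + 0.0675² + 0.0675² + 0.8098² + 0.0429² = 0.000151 + 0.004556 + 0.004556 + 0.655776 + 0.001840 = 0.666879
B_russ = 1 / 0.666879 = 1.4995
Ranking by B (broadest → narrowest): Sorex minutus (3.59) > Sorex araneus (3.27) > Crocidura russula (1.50)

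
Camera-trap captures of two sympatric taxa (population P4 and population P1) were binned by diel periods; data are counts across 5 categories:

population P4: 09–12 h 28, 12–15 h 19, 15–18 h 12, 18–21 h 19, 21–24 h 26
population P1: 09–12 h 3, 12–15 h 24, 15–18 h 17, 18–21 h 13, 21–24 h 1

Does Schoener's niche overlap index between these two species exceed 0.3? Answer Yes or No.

Proportions for population P4 (n=104): 28/104=0.2692, 19/104=0.1827, 12/104=0.1154, 19/104=0.1827, 26/104=0.2500
Proportions for population P1 (n=58): 3/58=0.0517, 24/58=0.4138, 17/58=0.2931, 13/58=0.2241, 1/58=0.0172
Σ|p₁ᵢ − p₂ᵢ| = 0.2175 + 0.2311 + 0.1777 + 0.0414 + 0.2328 = 0.9005
D = 1 − ½ × 0.9005 = 1 − 0.45025 = 0.54975
D = 0.54975 > 0.3 → Yes.

Yes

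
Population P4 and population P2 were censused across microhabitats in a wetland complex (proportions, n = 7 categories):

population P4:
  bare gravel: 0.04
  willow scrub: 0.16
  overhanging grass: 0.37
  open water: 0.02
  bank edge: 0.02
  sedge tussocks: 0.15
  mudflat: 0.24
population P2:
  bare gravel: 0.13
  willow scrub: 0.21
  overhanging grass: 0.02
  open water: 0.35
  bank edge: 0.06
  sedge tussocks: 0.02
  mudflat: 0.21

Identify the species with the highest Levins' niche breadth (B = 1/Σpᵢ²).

population P2

Σp_P4ᵢ² = 0.04² + 0.16² + 0.37² + 0.02² + 0.02² + 0.15² + 0.24² = 0.0016 + 0.0256 + 0.1369 + 0.0004 + 0.0004 + 0.0225 + 0.0576 = 0.2450
B_P4 = 1 / 0.2450 = 4.0816
Σp_P2ᵢ² = 0.13² + 0.21² + 0.02² + 0.35² + 0.06² + 0.02² + 0.21² = 0.0169 + 0.0441 + 0.0004 + 0.1225 + 0.0036 + 0.0004 + 0.0441 = 0.2320
B_P2 = 1 / 0.2320 = 4.3103
Highest B → broadest niche (most generalist): population P2 (B = 4.31).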